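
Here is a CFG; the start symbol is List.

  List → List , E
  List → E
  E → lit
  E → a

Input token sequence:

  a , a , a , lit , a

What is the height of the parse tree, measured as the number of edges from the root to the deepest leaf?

[List [List [List [List [List [E a]] , [E a]] , [E a]] , [E lit]] , [E a]]

6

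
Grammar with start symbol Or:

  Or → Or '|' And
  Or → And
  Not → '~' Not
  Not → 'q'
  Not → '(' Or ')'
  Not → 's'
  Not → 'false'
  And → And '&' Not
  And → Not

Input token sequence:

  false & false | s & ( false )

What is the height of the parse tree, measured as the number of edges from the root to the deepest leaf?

6

[Or [Or [And [And [Not false]] & [Not false]]] | [And [And [Not s]] & [Not ( [Or [And [Not false]]] )]]]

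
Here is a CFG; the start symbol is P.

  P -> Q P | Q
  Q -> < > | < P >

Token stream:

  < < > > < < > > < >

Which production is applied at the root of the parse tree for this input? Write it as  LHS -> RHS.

[P [Q < [P [Q < >]] >] [P [Q < [P [Q < >]] >] [P [Q < >]]]]

P -> Q P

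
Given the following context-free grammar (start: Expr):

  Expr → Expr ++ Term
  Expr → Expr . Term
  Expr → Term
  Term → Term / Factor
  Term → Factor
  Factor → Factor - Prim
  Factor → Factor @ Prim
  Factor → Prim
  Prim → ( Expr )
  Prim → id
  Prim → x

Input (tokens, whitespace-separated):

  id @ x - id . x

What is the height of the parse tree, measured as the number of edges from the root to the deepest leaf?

7

[Expr [Expr [Term [Factor [Factor [Factor [Prim id]] @ [Prim x]] - [Prim id]]]] . [Term [Factor [Prim x]]]]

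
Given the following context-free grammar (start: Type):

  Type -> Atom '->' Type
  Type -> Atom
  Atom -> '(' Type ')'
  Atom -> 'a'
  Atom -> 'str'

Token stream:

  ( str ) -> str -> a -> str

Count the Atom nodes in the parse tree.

5

[Type [Atom ( [Type [Atom str]] )] -> [Type [Atom str] -> [Type [Atom a] -> [Type [Atom str]]]]]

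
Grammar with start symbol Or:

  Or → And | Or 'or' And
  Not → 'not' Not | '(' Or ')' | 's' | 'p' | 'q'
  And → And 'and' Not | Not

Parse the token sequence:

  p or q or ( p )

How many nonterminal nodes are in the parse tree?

[Or [Or [Or [And [Not p]]] or [And [Not q]]] or [And [Not ( [Or [And [Not p]]] )]]]

12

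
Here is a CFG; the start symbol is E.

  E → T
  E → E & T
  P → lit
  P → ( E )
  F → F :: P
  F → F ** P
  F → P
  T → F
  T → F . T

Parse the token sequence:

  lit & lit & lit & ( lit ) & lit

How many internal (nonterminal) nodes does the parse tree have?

24

[E [E [E [E [E [T [F [P lit]]]] & [T [F [P lit]]]] & [T [F [P lit]]]] & [T [F [P ( [E [T [F [P lit]]]] )]]]] & [T [F [P lit]]]]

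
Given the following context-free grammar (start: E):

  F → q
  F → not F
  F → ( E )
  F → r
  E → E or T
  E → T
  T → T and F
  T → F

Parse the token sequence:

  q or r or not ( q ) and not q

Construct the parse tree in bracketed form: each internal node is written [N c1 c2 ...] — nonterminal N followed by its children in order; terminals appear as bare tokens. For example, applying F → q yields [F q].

E
E or T
E or T or T
T or T or T
F or T or T
q or T or T
q or F or T
q or r or T
q or r or T and F
q or r or F and F
q or r or not F and F
q or r or not ( E ) and F
q or r or not ( T ) and F
q or r or not ( F ) and F
q or r or not ( q ) and F
q or r or not ( q ) and not F
q or r or not ( q ) and not q

[E [E [E [T [F q]]] or [T [F r]]] or [T [T [F not [F ( [E [T [F q]]] )]]] and [F not [F q]]]]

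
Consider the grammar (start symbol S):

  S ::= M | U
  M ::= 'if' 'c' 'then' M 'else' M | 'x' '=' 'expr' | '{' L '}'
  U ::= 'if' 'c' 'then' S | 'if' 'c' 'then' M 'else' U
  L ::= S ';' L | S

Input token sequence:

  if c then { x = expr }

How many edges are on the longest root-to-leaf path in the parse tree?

7

[S [U if c then [S [M { [L [S [M x = expr]]] }]]]]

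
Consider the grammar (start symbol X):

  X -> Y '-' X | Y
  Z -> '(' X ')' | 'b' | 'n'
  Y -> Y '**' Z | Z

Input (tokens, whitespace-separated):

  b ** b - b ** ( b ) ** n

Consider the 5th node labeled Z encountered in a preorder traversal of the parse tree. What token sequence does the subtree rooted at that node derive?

[X [Y [Y [Z b]] ** [Z b]] - [X [Y [Y [Y [Z b]] ** [Z ( [X [Y [Z b]]] )]] ** [Z n]]]]

b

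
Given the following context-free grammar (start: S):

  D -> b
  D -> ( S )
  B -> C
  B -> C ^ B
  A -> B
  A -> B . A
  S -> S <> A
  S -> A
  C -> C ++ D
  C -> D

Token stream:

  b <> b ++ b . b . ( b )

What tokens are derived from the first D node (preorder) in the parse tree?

[S [S [A [B [C [D b]]]]] <> [A [B [C [C [D b]] ++ [D b]]] . [A [B [C [D b]]] . [A [B [C [D ( [S [A [B [C [D b]]]]] )]]]]]]]

b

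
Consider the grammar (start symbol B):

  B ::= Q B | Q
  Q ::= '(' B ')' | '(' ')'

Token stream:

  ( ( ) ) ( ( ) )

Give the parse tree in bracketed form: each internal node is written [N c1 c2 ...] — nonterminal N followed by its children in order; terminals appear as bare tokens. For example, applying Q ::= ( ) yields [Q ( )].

[B [Q ( [B [Q ( )]] )] [B [Q ( [B [Q ( )]] )]]]

B
Q B
( B ) B
( Q ) B
( ( ) ) B
( ( ) ) Q
( ( ) ) ( B )
( ( ) ) ( Q )
( ( ) ) ( ( ) )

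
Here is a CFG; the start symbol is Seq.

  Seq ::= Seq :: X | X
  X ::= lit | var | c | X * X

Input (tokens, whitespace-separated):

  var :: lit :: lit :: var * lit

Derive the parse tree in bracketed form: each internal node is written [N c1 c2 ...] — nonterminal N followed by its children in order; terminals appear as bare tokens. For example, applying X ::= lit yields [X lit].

Seq
Seq :: X
Seq :: X :: X
Seq :: X :: X :: X
X :: X :: X :: X
var :: X :: X :: X
var :: lit :: X :: X
var :: lit :: lit :: X
var :: lit :: lit :: X * X
var :: lit :: lit :: var * X
var :: lit :: lit :: var * lit

[Seq [Seq [Seq [Seq [X var]] :: [X lit]] :: [X lit]] :: [X [X var] * [X lit]]]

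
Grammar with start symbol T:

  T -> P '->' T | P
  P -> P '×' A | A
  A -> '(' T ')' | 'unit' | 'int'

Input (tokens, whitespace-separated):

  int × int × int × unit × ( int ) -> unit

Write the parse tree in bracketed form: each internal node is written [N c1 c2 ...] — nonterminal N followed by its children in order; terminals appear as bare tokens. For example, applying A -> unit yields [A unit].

T
P -> T
P × A -> T
P × A × A -> T
P × A × A × A -> T
P × A × A × A × A -> T
A × A × A × A × A -> T
int × A × A × A × A -> T
int × int × A × A × A -> T
int × int × int × A × A -> T
int × int × int × unit × A -> T
int × int × int × unit × ( T ) -> T
int × int × int × unit × ( P ) -> T
int × int × int × unit × ( A ) -> T
int × int × int × unit × ( int ) -> T
int × int × int × unit × ( int ) -> P
int × int × int × unit × ( int ) -> A
int × int × int × unit × ( int ) -> unit

[T [P [P [P [P [P [A int]] × [A int]] × [A int]] × [A unit]] × [A ( [T [P [A int]]] )]] -> [T [P [A unit]]]]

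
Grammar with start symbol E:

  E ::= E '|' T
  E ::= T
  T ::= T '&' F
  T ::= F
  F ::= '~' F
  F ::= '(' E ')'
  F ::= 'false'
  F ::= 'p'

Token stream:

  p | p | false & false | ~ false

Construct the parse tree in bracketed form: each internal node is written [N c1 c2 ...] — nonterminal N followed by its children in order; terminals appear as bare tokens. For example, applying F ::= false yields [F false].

[E [E [E [E [T [F p]]] | [T [F p]]] | [T [T [F false]] & [F false]]] | [T [F ~ [F false]]]]

E
E | T
E | T | T
E | T | T | T
T | T | T | T
F | T | T | T
p | T | T | T
p | F | T | T
p | p | T | T
p | p | T & F | T
p | p | F & F | T
p | p | false & F | T
p | p | false & false | T
p | p | false & false | F
p | p | false & false | ~ F
p | p | false & false | ~ false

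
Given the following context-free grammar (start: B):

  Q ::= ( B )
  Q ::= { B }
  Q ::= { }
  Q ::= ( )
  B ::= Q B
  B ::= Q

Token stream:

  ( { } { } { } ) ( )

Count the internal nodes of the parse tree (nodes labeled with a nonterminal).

10

[B [Q ( [B [Q { }] [B [Q { }] [B [Q { }]]]] )] [B [Q ( )]]]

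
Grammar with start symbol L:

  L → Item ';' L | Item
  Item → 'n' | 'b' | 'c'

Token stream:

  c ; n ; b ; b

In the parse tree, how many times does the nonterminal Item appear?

4

[L [Item c] ; [L [Item n] ; [L [Item b] ; [L [Item b]]]]]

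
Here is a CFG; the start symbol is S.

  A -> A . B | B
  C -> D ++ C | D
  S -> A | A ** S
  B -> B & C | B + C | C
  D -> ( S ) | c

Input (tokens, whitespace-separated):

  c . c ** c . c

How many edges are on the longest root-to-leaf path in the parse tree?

7

[S [A [A [B [C [D c]]]] . [B [C [D c]]]] ** [S [A [A [B [C [D c]]]] . [B [C [D c]]]]]]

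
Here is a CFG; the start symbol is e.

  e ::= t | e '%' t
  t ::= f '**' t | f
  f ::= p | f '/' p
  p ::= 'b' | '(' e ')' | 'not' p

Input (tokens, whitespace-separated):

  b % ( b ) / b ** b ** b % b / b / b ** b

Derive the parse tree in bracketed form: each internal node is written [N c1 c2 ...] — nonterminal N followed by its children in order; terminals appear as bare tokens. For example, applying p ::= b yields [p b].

[e [e [e [t [f [p b]]]] % [t [f [f [p ( [e [t [f [p b]]]] )]] / [p b]] ** [t [f [p b]] ** [t [f [p b]]]]]] % [t [f [f [f [p b]] / [p b]] / [p b]] ** [t [f [p b]]]]]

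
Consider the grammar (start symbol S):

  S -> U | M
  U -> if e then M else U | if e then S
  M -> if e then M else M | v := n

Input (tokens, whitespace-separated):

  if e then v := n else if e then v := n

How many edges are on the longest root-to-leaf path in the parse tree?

5

[S [U if e then [M v := n] else [U if e then [S [M v := n]]]]]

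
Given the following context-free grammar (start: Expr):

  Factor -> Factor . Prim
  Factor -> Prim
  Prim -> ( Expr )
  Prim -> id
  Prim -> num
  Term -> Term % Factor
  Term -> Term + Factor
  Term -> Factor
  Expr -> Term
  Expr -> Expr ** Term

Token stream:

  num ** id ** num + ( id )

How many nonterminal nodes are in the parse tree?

19

[Expr [Expr [Expr [Term [Factor [Prim num]]]] ** [Term [Factor [Prim id]]]] ** [Term [Term [Factor [Prim num]]] + [Factor [Prim ( [Expr [Term [Factor [Prim id]]]] )]]]]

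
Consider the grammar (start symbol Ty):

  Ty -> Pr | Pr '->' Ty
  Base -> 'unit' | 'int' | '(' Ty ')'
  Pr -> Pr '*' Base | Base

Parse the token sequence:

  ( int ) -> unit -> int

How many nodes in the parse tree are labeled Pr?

4

[Ty [Pr [Base ( [Ty [Pr [Base int]]] )]] -> [Ty [Pr [Base unit]] -> [Ty [Pr [Base int]]]]]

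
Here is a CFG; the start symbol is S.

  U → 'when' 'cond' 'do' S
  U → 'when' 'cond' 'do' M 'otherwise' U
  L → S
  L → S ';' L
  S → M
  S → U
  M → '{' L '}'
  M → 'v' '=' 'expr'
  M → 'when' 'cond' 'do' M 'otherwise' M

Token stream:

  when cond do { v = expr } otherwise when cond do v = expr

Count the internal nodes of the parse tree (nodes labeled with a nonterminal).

[S [U when cond do [M { [L [S [M v = expr]]] }] otherwise [U when cond do [S [M v = expr]]]]]

9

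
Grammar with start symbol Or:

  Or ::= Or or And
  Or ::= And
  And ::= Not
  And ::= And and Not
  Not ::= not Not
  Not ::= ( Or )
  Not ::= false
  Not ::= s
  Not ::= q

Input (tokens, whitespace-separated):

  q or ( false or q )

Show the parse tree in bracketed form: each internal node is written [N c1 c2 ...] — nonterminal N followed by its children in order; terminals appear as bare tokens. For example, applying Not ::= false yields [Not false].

Or
Or or And
And or And
Not or And
q or And
q or Not
q or ( Or )
q or ( Or or And )
q or ( And or And )
q or ( Not or And )
q or ( false or And )
q or ( false or Not )
q or ( false or q )

[Or [Or [And [Not q]]] or [And [Not ( [Or [Or [And [Not false]]] or [And [Not q]]] )]]]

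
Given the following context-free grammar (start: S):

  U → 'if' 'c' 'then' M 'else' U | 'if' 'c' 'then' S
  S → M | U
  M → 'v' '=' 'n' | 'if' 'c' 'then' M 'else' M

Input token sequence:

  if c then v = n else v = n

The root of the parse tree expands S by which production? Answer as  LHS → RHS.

S → M

[S [M if c then [M v = n] else [M v = n]]]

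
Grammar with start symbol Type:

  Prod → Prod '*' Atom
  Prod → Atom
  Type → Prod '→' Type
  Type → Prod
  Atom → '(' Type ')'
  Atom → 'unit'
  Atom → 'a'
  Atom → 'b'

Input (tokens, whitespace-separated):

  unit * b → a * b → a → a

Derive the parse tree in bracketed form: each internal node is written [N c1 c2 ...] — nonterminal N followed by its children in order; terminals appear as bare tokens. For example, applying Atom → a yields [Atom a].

[Type [Prod [Prod [Atom unit]] * [Atom b]] → [Type [Prod [Prod [Atom a]] * [Atom b]] → [Type [Prod [Atom a]] → [Type [Prod [Atom a]]]]]]

Type
Prod → Type
Prod * Atom → Type
Atom * Atom → Type
unit * Atom → Type
unit * b → Type
unit * b → Prod → Type
unit * b → Prod * Atom → Type
unit * b → Atom * Atom → Type
unit * b → a * Atom → Type
unit * b → a * b → Type
unit * b → a * b → Prod → Type
unit * b → a * b → Atom → Type
unit * b → a * b → a → Type
unit * b → a * b → a → Prod
unit * b → a * b → a → Atom
unit * b → a * b → a → a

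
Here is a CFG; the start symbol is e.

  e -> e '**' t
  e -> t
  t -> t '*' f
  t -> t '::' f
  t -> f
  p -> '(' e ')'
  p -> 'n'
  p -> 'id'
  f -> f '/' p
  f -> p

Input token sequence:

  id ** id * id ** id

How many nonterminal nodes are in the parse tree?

[e [e [e [t [f [p id]]]] ** [t [t [f [p id]]] * [f [p id]]]] ** [t [f [p id]]]]

15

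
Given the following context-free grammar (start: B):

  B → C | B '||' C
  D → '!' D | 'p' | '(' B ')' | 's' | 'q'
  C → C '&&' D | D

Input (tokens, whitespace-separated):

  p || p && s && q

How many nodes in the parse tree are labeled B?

2

[B [B [C [D p]]] || [C [C [C [D p]] && [D s]] && [D q]]]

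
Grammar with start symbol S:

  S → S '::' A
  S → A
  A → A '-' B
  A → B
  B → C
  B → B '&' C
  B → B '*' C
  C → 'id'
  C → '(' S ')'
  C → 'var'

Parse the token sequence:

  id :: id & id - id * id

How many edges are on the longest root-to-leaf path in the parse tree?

6

[S [S [A [B [C id]]]] :: [A [A [B [B [C id]] & [C id]]] - [B [B [C id]] * [C id]]]]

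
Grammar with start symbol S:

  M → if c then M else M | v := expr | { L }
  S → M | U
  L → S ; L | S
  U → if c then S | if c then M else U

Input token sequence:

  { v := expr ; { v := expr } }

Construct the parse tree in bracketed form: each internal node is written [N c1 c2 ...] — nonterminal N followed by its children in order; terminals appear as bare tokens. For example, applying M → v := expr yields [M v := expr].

S
M
{ L }
{ S ; L }
{ M ; L }
{ v := expr ; L }
{ v := expr ; S }
{ v := expr ; M }
{ v := expr ; { L } }
{ v := expr ; { S } }
{ v := expr ; { M } }
{ v := expr ; { v := expr } }

[S [M { [L [S [M v := expr]] ; [L [S [M { [L [S [M v := expr]]] }]]]] }]]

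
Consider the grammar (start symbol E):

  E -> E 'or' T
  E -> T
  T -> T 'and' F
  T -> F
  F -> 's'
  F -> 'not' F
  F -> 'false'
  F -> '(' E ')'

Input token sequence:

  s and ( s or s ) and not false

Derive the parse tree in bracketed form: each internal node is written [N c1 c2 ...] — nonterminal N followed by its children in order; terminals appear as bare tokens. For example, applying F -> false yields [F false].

[E [T [T [T [F s]] and [F ( [E [E [T [F s]]] or [T [F s]]] )]] and [F not [F false]]]]

E
T
T and F
T and F and F
F and F and F
s and F and F
s and ( E ) and F
s and ( E or T ) and F
s and ( T or T ) and F
s and ( F or T ) and F
s and ( s or T ) and F
s and ( s or F ) and F
s and ( s or s ) and F
s and ( s or s ) and not F
s and ( s or s ) and not false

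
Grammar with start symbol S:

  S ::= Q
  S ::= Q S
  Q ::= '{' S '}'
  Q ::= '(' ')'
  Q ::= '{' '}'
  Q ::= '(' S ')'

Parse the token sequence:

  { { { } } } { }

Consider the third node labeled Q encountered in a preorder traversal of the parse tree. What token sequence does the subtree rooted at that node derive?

[S [Q { [S [Q { [S [Q { }]] }]] }] [S [Q { }]]]

{ }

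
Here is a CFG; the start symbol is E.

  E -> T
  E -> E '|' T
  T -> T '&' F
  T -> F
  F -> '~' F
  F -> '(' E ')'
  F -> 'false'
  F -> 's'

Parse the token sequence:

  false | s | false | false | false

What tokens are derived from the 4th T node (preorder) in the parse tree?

false

[E [E [E [E [E [T [F false]]] | [T [F s]]] | [T [F false]]] | [T [F false]]] | [T [F false]]]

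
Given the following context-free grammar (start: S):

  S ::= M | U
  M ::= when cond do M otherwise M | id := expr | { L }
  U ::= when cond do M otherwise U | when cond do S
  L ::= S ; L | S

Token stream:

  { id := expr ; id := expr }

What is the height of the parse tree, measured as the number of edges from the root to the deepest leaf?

[S [M { [L [S [M id := expr]] ; [L [S [M id := expr]]]] }]]

6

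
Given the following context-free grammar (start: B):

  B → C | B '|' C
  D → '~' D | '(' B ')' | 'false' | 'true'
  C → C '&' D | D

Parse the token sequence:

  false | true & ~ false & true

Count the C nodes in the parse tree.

4

[B [B [C [D false]]] | [C [C [C [D true]] & [D ~ [D false]]] & [D true]]]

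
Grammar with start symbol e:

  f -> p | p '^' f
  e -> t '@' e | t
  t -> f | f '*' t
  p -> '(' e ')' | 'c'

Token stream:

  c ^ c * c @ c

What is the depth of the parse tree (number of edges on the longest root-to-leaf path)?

[e [t [f [p c] ^ [f [p c]]] * [t [f [p c]]]] @ [e [t [f [p c]]]]]

5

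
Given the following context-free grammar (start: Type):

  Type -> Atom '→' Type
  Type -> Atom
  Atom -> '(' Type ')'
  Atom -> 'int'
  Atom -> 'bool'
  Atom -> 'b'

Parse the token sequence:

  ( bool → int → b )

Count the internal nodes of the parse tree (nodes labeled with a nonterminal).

8

[Type [Atom ( [Type [Atom bool] → [Type [Atom int] → [Type [Atom b]]]] )]]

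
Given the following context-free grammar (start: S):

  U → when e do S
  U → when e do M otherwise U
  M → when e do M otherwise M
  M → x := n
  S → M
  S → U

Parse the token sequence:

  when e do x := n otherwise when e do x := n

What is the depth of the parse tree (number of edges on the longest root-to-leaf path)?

[S [U when e do [M x := n] otherwise [U when e do [S [M x := n]]]]]

5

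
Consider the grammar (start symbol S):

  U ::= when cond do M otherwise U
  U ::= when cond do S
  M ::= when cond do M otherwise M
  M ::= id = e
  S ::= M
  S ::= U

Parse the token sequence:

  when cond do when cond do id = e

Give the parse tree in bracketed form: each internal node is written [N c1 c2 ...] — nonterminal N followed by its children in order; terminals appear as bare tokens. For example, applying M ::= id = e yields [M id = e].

[S [U when cond do [S [U when cond do [S [M id = e]]]]]]

S
U
when cond do S
when cond do U
when cond do when cond do S
when cond do when cond do M
when cond do when cond do id = e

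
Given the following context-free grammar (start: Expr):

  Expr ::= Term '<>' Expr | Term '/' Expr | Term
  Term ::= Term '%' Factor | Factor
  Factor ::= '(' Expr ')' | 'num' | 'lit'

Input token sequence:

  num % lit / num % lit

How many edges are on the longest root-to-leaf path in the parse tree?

5

[Expr [Term [Term [Factor num]] % [Factor lit]] / [Expr [Term [Term [Factor num]] % [Factor lit]]]]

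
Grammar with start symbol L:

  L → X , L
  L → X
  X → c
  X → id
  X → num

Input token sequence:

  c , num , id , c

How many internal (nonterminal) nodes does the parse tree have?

8

[L [X c] , [L [X num] , [L [X id] , [L [X c]]]]]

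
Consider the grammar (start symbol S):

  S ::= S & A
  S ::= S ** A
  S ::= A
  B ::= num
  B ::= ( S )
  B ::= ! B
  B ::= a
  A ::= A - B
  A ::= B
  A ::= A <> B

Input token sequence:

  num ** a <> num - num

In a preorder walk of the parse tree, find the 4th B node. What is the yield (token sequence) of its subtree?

num

[S [S [A [B num]]] ** [A [A [A [B a]] <> [B num]] - [B num]]]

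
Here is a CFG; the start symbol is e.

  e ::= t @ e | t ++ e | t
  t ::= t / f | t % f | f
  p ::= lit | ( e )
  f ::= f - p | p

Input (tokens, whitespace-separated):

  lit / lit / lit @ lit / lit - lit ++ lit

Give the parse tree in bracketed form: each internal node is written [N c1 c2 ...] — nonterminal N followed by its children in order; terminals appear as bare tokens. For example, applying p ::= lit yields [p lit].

e
t @ e
t / f @ e
t / f / f @ e
f / f / f @ e
p / f / f @ e
lit / f / f @ e
lit / p / f @ e
lit / lit / f @ e
lit / lit / p @ e
lit / lit / lit @ e
lit / lit / lit @ t ++ e
lit / lit / lit @ t / f ++ e
lit / lit / lit @ f / f ++ e
lit / lit / lit @ p / f ++ e
lit / lit / lit @ lit / f ++ e
lit / lit / lit @ lit / f - p ++ e
lit / lit / lit @ lit / p - p ++ e
lit / lit / lit @ lit / lit - p ++ e
lit / lit / lit @ lit / lit - lit ++ e
lit / lit / lit @ lit / lit - lit ++ t
lit / lit / lit @ lit / lit - lit ++ f
lit / lit / lit @ lit / lit - lit ++ p
lit / lit / lit @ lit / lit - lit ++ lit

[e [t [t [t [f [p lit]]] / [f [p lit]]] / [f [p lit]]] @ [e [t [t [f [p lit]]] / [f [f [p lit]] - [p lit]]] ++ [e [t [f [p lit]]]]]]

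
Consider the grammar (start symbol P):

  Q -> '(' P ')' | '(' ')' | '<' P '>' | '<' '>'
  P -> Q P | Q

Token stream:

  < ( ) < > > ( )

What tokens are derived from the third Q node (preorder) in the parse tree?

< >

[P [Q < [P [Q ( )] [P [Q < >]]] >] [P [Q ( )]]]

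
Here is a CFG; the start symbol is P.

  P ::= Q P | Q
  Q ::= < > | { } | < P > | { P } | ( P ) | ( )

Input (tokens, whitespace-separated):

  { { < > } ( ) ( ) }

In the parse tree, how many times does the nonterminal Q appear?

[P [Q { [P [Q { [P [Q < >]] }] [P [Q ( )] [P [Q ( )]]]] }]]

5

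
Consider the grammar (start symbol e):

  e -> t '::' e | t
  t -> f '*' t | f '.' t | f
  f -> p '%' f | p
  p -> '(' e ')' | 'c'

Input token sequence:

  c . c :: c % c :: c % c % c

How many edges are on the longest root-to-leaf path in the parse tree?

[e [t [f [p c]] . [t [f [p c]]]] :: [e [t [f [p c] % [f [p c]]]] :: [e [t [f [p c] % [f [p c] % [f [p c]]]]]]]]

8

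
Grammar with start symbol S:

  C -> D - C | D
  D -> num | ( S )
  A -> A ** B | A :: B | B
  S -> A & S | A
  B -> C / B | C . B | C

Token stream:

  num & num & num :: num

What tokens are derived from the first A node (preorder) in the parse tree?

[S [A [B [C [D num]]]] & [S [A [B [C [D num]]]] & [S [A [A [B [C [D num]]]] :: [B [C [D num]]]]]]]

num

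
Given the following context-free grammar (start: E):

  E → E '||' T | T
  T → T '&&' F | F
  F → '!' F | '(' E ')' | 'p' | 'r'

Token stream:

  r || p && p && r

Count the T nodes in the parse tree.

4

[E [E [T [F r]]] || [T [T [T [F p]] && [F p]] && [F r]]]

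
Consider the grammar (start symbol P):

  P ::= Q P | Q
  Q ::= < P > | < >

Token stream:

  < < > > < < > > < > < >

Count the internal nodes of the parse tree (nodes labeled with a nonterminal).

12

[P [Q < [P [Q < >]] >] [P [Q < [P [Q < >]] >] [P [Q < >] [P [Q < >]]]]]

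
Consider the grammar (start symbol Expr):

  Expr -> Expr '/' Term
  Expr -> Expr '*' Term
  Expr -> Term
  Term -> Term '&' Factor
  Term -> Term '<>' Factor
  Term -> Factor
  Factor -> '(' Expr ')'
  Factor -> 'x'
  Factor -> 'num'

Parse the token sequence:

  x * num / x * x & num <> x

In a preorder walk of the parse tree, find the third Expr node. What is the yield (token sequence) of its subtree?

[Expr [Expr [Expr [Expr [Term [Factor x]]] * [Term [Factor num]]] / [Term [Factor x]]] * [Term [Term [Term [Factor x]] & [Factor num]] <> [Factor x]]]

x * num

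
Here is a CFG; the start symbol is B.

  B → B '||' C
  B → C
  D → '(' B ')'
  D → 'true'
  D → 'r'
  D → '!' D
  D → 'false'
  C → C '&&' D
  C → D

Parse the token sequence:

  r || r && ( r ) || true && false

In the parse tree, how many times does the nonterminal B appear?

4

[B [B [B [C [D r]]] || [C [C [D r]] && [D ( [B [C [D r]]] )]]] || [C [C [D true]] && [D false]]]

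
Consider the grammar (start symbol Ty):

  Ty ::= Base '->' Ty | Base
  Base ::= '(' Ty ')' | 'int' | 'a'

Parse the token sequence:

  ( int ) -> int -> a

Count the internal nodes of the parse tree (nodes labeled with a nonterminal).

[Ty [Base ( [Ty [Base int]] )] -> [Ty [Base int] -> [Ty [Base a]]]]

8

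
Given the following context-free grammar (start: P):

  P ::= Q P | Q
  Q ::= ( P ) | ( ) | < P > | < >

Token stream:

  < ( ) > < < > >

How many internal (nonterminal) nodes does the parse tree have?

8

[P [Q < [P [Q ( )]] >] [P [Q < [P [Q < >]] >]]]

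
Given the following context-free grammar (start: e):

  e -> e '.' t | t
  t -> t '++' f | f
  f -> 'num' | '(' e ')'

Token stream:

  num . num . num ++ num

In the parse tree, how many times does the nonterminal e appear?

[e [e [e [t [f num]]] . [t [f num]]] . [t [t [f num]] ++ [f num]]]

3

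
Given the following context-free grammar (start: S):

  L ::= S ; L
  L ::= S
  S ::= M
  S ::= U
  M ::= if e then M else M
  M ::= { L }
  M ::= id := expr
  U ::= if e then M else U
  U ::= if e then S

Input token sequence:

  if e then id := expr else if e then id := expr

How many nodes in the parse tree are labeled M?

2

[S [U if e then [M id := expr] else [U if e then [S [M id := expr]]]]]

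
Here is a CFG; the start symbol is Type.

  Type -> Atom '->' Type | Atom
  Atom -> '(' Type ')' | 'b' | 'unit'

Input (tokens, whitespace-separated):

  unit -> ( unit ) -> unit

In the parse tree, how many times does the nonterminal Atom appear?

[Type [Atom unit] -> [Type [Atom ( [Type [Atom unit]] )] -> [Type [Atom unit]]]]

4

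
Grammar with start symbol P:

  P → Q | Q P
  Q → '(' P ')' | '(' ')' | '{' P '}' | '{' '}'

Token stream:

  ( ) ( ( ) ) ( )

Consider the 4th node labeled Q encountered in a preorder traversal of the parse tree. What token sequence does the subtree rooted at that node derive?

( )

[P [Q ( )] [P [Q ( [P [Q ( )]] )] [P [Q ( )]]]]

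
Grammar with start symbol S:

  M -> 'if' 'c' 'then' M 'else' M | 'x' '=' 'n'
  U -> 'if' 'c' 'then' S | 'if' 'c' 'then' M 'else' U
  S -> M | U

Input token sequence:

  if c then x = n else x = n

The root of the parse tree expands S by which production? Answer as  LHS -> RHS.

[S [M if c then [M x = n] else [M x = n]]]

S -> M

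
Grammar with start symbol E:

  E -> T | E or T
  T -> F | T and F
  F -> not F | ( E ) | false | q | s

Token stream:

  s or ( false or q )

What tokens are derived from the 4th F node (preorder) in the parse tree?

q

[E [E [T [F s]]] or [T [F ( [E [E [T [F false]]] or [T [F q]]] )]]]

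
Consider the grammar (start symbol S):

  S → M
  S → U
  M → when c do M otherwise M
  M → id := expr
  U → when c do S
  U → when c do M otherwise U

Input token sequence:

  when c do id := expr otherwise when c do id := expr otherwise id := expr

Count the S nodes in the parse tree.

[S [M when c do [M id := expr] otherwise [M when c do [M id := expr] otherwise [M id := expr]]]]

1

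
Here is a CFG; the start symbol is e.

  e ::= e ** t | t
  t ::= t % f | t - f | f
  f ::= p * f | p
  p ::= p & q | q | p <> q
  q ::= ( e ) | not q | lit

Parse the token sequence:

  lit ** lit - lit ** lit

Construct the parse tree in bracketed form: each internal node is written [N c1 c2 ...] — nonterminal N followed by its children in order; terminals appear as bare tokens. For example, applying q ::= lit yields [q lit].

e
e ** t
e ** t ** t
t ** t ** t
f ** t ** t
p ** t ** t
q ** t ** t
lit ** t ** t
lit ** t - f ** t
lit ** f - f ** t
lit ** p - f ** t
lit ** q - f ** t
lit ** lit - f ** t
lit ** lit - p ** t
lit ** lit - q ** t
lit ** lit - lit ** t
lit ** lit - lit ** f
lit ** lit - lit ** p
lit ** lit - lit ** q
lit ** lit - lit ** lit

[e [e [e [t [f [p [q lit]]]]] ** [t [t [f [p [q lit]]]] - [f [p [q lit]]]]] ** [t [f [p [q lit]]]]]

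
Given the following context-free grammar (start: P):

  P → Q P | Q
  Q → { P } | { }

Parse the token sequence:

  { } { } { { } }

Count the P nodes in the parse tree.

4

[P [Q { }] [P [Q { }] [P [Q { [P [Q { }]] }]]]]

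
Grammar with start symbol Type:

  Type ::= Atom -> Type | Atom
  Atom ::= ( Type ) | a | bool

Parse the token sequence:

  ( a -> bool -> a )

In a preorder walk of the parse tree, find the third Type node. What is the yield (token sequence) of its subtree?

bool -> a

[Type [Atom ( [Type [Atom a] -> [Type [Atom bool] -> [Type [Atom a]]]] )]]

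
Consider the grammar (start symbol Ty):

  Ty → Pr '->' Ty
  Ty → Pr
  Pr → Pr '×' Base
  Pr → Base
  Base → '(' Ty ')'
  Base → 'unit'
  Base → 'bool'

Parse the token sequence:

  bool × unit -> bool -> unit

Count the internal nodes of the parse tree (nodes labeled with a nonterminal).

[Ty [Pr [Pr [Base bool]] × [Base unit]] -> [Ty [Pr [Base bool]] -> [Ty [Pr [Base unit]]]]]

11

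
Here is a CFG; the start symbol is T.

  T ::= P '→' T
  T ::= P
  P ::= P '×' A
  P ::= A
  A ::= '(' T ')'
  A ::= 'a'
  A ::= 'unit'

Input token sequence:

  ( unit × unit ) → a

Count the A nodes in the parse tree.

4

[T [P [A ( [T [P [P [A unit]] × [A unit]]] )]] → [T [P [A a]]]]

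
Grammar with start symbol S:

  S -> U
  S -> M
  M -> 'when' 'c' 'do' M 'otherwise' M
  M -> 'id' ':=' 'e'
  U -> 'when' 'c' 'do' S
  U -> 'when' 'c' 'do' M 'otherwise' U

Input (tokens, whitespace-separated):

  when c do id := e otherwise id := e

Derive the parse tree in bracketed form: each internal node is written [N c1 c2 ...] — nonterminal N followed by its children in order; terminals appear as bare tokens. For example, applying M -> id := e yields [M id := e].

S
M
when c do M otherwise M
when c do id := e otherwise M
when c do id := e otherwise id := e

[S [M when c do [M id := e] otherwise [M id := e]]]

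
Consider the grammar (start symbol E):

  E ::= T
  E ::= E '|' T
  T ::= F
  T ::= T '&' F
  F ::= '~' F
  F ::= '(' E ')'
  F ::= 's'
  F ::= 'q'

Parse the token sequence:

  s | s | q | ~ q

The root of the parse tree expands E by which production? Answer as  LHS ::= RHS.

[E [E [E [E [T [F s]]] | [T [F s]]] | [T [F q]]] | [T [F ~ [F q]]]]

E ::= E '|' T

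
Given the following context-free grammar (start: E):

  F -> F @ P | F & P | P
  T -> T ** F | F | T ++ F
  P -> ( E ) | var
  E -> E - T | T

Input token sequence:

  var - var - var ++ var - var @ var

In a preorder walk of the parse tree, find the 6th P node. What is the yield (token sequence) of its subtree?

[E [E [E [E [T [F [P var]]]] - [T [F [P var]]]] - [T [T [F [P var]]] ++ [F [P var]]]] - [T [F [F [P var]] @ [P var]]]]

var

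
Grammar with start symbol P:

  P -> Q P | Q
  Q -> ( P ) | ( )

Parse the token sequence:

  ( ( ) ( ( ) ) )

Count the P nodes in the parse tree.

[P [Q ( [P [Q ( )] [P [Q ( [P [Q ( )]] )]]] )]]

4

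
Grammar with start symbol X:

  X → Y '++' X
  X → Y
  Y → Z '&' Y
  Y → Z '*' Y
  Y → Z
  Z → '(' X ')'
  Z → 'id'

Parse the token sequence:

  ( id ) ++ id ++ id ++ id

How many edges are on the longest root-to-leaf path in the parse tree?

[X [Y [Z ( [X [Y [Z id]]] )]] ++ [X [Y [Z id]] ++ [X [Y [Z id]] ++ [X [Y [Z id]]]]]]

6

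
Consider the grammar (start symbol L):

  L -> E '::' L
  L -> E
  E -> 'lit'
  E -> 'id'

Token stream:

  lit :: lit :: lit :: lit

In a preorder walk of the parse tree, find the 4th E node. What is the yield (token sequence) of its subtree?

[L [E lit] :: [L [E lit] :: [L [E lit] :: [L [E lit]]]]]

lit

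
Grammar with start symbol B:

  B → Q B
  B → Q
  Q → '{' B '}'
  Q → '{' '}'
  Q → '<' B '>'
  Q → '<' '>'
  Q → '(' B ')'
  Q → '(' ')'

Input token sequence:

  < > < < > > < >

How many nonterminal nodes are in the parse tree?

8

[B [Q < >] [B [Q < [B [Q < >]] >] [B [Q < >]]]]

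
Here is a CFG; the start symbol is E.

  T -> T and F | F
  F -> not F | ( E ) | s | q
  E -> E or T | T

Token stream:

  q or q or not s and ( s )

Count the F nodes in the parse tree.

[E [E [E [T [F q]]] or [T [F q]]] or [T [T [F not [F s]]] and [F ( [E [T [F s]]] )]]]

6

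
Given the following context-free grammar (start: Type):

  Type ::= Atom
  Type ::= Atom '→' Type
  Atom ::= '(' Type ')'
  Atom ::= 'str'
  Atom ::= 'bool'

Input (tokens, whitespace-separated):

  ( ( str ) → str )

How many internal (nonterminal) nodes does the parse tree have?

8

[Type [Atom ( [Type [Atom ( [Type [Atom str]] )] → [Type [Atom str]]] )]]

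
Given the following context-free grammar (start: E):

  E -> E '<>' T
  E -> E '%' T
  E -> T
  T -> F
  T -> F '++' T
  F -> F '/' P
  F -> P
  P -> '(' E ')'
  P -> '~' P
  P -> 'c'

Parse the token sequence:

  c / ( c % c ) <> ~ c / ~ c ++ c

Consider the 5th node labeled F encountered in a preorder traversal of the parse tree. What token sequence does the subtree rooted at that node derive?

[E [E [T [F [F [P c]] / [P ( [E [E [T [F [P c]]]] % [T [F [P c]]]] )]]]] <> [T [F [F [P ~ [P c]]] / [P ~ [P c]]] ++ [T [F [P c]]]]]

~ c / ~ c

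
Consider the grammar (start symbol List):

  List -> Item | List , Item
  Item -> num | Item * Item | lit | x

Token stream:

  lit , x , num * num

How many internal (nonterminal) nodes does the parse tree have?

8

[List [List [List [Item lit]] , [Item x]] , [Item [Item num] * [Item num]]]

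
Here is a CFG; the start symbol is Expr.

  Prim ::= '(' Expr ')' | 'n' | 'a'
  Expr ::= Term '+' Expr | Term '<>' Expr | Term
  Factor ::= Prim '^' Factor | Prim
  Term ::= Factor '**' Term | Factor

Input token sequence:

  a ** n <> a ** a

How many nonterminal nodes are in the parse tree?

14

[Expr [Term [Factor [Prim a]] ** [Term [Factor [Prim n]]]] <> [Expr [Term [Factor [Prim a]] ** [Term [Factor [Prim a]]]]]]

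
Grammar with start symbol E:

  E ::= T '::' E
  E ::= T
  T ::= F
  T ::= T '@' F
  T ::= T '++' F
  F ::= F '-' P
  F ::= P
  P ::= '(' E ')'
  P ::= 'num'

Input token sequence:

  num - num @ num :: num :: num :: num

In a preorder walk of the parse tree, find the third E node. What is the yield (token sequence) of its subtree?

num :: num

[E [T [T [F [F [P num]] - [P num]]] @ [F [P num]]] :: [E [T [F [P num]]] :: [E [T [F [P num]]] :: [E [T [F [P num]]]]]]]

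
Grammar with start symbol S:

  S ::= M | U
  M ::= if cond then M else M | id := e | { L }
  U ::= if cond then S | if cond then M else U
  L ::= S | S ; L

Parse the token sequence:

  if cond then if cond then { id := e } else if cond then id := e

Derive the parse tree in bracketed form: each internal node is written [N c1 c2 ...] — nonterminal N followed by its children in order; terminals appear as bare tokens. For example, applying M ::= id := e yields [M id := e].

[S [U if cond then [S [U if cond then [M { [L [S [M id := e]]] }] else [U if cond then [S [M id := e]]]]]]]

S
U
if cond then S
if cond then U
if cond then if cond then M else U
if cond then if cond then { L } else U
if cond then if cond then { S } else U
if cond then if cond then { M } else U
if cond then if cond then { id := e } else U
if cond then if cond then { id := e } else if cond then S
if cond then if cond then { id := e } else if cond then M
if cond then if cond then { id := e } else if cond then id := e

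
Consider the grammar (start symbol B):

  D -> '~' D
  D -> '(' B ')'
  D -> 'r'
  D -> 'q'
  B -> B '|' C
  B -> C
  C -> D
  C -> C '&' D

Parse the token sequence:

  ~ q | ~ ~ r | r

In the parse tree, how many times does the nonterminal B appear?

3

[B [B [B [C [D ~ [D q]]]] | [C [D ~ [D ~ [D r]]]]] | [C [D r]]]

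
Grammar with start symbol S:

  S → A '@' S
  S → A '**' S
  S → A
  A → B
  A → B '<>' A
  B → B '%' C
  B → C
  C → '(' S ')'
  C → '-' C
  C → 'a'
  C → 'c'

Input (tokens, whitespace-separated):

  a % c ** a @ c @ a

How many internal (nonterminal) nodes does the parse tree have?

[S [A [B [B [C a]] % [C c]]] ** [S [A [B [C a]]] @ [S [A [B [C c]]] @ [S [A [B [C a]]]]]]]

18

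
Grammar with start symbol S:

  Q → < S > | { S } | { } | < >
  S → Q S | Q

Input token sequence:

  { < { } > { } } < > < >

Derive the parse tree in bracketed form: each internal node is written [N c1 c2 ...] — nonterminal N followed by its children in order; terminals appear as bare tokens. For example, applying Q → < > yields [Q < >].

[S [Q { [S [Q < [S [Q { }]] >] [S [Q { }]]] }] [S [Q < >] [S [Q < >]]]]

S
Q S
{ S } S
{ Q S } S
{ < S > S } S
{ < Q > S } S
{ < { } > S } S
{ < { } > Q } S
{ < { } > { } } S
{ < { } > { } } Q S
{ < { } > { } } < > S
{ < { } > { } } < > Q
{ < { } > { } } < > < >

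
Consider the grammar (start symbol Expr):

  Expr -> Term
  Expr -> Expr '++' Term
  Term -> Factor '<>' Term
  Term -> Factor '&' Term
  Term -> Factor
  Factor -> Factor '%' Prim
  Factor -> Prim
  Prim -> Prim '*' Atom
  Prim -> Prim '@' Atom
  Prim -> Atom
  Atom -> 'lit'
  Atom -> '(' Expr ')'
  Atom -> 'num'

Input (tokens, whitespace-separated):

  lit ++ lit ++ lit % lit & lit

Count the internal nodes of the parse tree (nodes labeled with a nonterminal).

22

[Expr [Expr [Expr [Term [Factor [Prim [Atom lit]]]]] ++ [Term [Factor [Prim [Atom lit]]]]] ++ [Term [Factor [Factor [Prim [Atom lit]]] % [Prim [Atom lit]]] & [Term [Factor [Prim [Atom lit]]]]]]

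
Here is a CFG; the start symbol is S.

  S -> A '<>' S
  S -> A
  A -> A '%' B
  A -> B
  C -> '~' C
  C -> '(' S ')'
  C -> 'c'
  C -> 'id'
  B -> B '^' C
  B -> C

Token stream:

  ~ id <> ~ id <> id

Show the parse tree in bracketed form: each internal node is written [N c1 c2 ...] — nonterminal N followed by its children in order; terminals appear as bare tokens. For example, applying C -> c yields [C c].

[S [A [B [C ~ [C id]]]] <> [S [A [B [C ~ [C id]]]] <> [S [A [B [C id]]]]]]

S
A <> S
B <> S
C <> S
~ C <> S
~ id <> S
~ id <> A <> S
~ id <> B <> S
~ id <> C <> S
~ id <> ~ C <> S
~ id <> ~ id <> S
~ id <> ~ id <> A
~ id <> ~ id <> B
~ id <> ~ id <> C
~ id <> ~ id <> id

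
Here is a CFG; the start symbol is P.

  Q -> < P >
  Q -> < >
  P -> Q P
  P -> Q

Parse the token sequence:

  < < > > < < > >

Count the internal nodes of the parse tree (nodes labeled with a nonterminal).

[P [Q < [P [Q < >]] >] [P [Q < [P [Q < >]] >]]]

8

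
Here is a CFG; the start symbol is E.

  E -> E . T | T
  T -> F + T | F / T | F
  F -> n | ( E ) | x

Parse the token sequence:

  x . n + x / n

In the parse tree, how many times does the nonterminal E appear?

2

[E [E [T [F x]]] . [T [F n] + [T [F x] / [T [F n]]]]]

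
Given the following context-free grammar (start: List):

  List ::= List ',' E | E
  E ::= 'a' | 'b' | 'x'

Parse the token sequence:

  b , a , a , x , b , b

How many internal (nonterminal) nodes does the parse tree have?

[List [List [List [List [List [List [E b]] , [E a]] , [E a]] , [E x]] , [E b]] , [E b]]

12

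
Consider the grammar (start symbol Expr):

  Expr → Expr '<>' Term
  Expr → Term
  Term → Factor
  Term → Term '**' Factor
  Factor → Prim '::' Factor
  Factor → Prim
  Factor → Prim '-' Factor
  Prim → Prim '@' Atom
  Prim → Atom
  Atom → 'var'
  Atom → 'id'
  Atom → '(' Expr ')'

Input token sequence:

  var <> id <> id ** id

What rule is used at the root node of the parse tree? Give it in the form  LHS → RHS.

[Expr [Expr [Expr [Term [Factor [Prim [Atom var]]]]] <> [Term [Factor [Prim [Atom id]]]]] <> [Term [Term [Factor [Prim [Atom id]]]] ** [Factor [Prim [Atom id]]]]]

Expr → Expr '<>' Term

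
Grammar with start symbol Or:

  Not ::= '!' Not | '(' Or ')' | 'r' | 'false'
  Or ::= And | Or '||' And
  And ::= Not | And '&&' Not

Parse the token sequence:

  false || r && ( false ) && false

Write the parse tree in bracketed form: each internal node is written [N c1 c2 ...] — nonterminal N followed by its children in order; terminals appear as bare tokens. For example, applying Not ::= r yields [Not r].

Or
Or || And
And || And
Not || And
false || And
false || And && Not
false || And && Not && Not
false || Not && Not && Not
false || r && Not && Not
false || r && ( Or ) && Not
false || r && ( And ) && Not
false || r && ( Not ) && Not
false || r && ( false ) && Not
false || r && ( false ) && false

[Or [Or [And [Not false]]] || [And [And [And [Not r]] && [Not ( [Or [And [Not false]]] )]] && [Not false]]]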